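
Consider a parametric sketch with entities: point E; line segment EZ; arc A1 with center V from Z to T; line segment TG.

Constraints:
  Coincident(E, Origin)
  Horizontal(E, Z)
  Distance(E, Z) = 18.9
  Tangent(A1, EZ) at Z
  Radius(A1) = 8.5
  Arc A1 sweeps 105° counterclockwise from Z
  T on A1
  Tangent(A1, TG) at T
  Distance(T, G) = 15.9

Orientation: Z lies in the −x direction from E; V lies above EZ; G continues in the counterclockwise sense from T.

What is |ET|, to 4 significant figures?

15.12

E is at the origin; E and Z share the same y with |EZ| = 18.9 and Z on the −x side, so Z = (-18.90, 0.000). The tangent condition forces VZ to be normal to EZ, so V = Z + (0, 8.5) = (-18.90, 8.500). On A1, Z sits at bearing -90° from V; a 105° counterclockwise sweep puts T at bearing 15°, so T = V + 8.5·(cos 15°, sin 15°) = (-10.69, 10.70). Then |ET| = |T − E| = 15.12.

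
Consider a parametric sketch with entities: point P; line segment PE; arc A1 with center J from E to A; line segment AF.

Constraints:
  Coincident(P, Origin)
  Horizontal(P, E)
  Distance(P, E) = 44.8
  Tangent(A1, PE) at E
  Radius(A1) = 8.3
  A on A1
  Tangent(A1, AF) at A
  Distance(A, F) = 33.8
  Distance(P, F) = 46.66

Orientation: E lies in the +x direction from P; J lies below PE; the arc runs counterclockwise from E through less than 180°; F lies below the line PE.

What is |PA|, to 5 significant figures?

37.331

P is at the origin; PE is horizontal with |PE| = 44.8 and E on the +x side, so E = (44.800, 0.0000). The tangent condition forces JE to be normal to PE, so J = E + (0, -8.3) = (44.800, -8.3000). Since JA ⟂ AF (tangency), |JF| = √(8.3² + 33.8²) = 34.804 regardless of where A sits on A1. So F lies on both circle(P, 46.66) and circle(J, 34.804); the below-PE intersection is F = (26.882, -38.138). A is the foot of the tangent from F: A = (36.871, -5.8473).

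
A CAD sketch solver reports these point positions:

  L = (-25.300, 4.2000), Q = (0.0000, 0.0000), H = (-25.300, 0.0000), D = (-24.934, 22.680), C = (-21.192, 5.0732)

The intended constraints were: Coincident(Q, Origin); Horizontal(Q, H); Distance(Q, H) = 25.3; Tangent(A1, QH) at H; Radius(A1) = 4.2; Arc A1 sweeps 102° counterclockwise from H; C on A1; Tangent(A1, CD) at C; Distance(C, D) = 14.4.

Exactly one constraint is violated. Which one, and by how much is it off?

Distance(C, D) = 14.4 — off by 3.60.

Q = (0.00, 0.00) ✓; Q.y = 0.00, H.y = 0.00 ✓; |QH| = 25.30 ✓; ∠(LH, HQ) = 90.00° ✓; |LH| = 4.200 ✓; bearing(L→C) − bearing(L→H) = 102.0° ✓; |LC| = 4.200 ✓; ∠(LC, CD) = 90.00° ✓; |CD| = 18.00 ✗.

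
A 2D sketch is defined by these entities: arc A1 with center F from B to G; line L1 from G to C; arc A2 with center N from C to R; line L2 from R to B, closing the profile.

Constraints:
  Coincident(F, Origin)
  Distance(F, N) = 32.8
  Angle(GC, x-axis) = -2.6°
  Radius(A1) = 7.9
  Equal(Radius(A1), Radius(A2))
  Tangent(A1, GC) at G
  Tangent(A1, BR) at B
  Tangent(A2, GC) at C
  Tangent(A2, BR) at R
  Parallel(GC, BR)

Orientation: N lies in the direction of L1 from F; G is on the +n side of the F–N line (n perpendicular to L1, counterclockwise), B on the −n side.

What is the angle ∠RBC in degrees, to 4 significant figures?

25.72°

The slot axis is L1's direction at -2.6°, so u = (cos -2.6°, sin -2.6°) = (0.9990, -0.04536) and n = (−sin -2.6°, cos -2.6°) = (0.04536, 0.9990). F is at the origin and N lies 32.8 along u from F, so N = 32.8·u = (32.77, -1.488). Tangency of A1 to both parallel lines with radius 7.9 puts G and B at F ± 7.9·n: G = (0.3584, 7.892), B = (-0.3584, -7.892). Equal radii place C and R the same way about N: C = N + 7.9·n = (33.12, 6.404), R = N − 7.9·n = (32.41, -9.380). Then cos ∠RBC = BR·BC / (|BR||BC|), giving 25.72°.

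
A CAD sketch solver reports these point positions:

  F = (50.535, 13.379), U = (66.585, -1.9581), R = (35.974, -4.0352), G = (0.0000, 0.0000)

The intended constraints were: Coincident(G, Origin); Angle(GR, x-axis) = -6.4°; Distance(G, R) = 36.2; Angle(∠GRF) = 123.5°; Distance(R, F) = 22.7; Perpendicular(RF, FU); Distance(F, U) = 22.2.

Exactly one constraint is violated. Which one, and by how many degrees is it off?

Perpendicular(RF, FU) — off by 3.80°.

G = (0.00, 0.00) ✓; GR at -6.400° ✓; |GR| = 36.20 ✓; ∠GRF = 123.5° ✓; |RF| = 22.70 ✓; ∠(RF, FU) = 93.80° ✗; |FU| = 22.20 ✓.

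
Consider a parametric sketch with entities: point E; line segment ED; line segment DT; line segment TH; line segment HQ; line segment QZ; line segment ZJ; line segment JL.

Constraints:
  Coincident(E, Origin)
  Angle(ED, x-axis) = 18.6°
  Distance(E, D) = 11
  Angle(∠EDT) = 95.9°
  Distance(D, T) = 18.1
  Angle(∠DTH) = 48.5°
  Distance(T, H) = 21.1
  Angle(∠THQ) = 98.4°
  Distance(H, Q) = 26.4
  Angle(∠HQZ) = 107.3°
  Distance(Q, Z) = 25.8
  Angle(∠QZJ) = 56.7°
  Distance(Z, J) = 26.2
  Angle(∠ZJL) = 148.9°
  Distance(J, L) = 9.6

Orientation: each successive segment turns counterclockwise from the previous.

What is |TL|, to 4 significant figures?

11.82

E is at the origin; ED runs at 18.6° with length 11.0, so D = (10.43, 3.509). ∠EDT = 95.9° gives DT at 102.7° from the x-axis; with |DT| = 18.1, T = (6.446, 21.17). ∠DTH = 48.5° gives TH at -125.8° from the x-axis; with |TH| = 21.1, H = (-5.896, 4.052). ∠THQ = 98.4° gives HQ at -44.20° from the x-axis; with |HQ| = 26.4, Q = (13.03, -14.35). ∠HQZ = 107.3° gives QZ at 28.50° from the x-axis; with |QZ| = 25.8, Z = (35.70, -2.042). ∠QZJ = 56.7° gives ZJ at 151.8° from the x-axis; with |ZJ| = 26.2, J = (12.61, 10.34). ∠ZJL = 148.9° gives JL at -177.1° from the x-axis; with |JL| = 9.6, L = (3.026, 9.853). Then |TL| = |L − T| = 11.82.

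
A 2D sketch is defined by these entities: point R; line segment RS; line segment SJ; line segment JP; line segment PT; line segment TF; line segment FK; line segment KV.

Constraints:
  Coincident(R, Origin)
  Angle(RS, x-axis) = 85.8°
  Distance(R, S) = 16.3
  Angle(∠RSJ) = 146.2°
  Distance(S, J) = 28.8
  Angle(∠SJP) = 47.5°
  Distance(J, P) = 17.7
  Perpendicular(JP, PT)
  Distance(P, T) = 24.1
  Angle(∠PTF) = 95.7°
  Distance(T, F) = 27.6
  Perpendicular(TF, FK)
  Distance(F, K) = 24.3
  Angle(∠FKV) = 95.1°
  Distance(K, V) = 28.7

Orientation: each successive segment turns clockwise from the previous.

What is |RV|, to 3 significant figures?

33.8

R is at the origin; RS runs at 85.8° with length 16.3, so S = (1.19, 16.3). ∠RSJ = 146.2° gives SJ at 52.0° from the x-axis; with |SJ| = 28.8, J = (18.9, 39.0). ∠SJP = 47.5° gives JP at -80.5° from the x-axis; with |JP| = 17.7, P = (21.8, 21.5). JP ⟂ PT, so PT runs at -170°; with |PT| = 24.1, T = (-1.92, 17.5). ∠PTF = 95.7° gives TF at 105° from the x-axis; with |TF| = 27.6, F = (-9.16, 44.2). TF ⟂ FK, so FK runs at 15.2°; with |FK| = 24.3, K = (14.3, 50.5). ∠FKV = 95.1° gives KV at -69.7° from the x-axis; with |KV| = 28.7, V = (24.2, 23.6). Then |RV| = |V − R| = 33.8.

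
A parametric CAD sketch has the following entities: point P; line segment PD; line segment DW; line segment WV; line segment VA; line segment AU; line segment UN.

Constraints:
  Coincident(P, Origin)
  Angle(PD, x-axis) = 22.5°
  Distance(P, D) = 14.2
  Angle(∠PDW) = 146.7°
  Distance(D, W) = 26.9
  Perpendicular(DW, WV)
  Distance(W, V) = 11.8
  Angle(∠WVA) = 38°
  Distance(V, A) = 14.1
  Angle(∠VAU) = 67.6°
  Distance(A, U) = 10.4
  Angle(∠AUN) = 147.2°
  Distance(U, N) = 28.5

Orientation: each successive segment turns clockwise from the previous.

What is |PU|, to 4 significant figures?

41.31

∠WVA = 38.0° gives VA at 117.2° from the x-axis; with |VA| = 14.1, A = (30.89, 1.343). ∠VAU = 67.6° gives AU at 4.800° from the x-axis; with |AU| = 10.4, U = (41.25, 2.214). Then |PU| = |U − P| = 41.31.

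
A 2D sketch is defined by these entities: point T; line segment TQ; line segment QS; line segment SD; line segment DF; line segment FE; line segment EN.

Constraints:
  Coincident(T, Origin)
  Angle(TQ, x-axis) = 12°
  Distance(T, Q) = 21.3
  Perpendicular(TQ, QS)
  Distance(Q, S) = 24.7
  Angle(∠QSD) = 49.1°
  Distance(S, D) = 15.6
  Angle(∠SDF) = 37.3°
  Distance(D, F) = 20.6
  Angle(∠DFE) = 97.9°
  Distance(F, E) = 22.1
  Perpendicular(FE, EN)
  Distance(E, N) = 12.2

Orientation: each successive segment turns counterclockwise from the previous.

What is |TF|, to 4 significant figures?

33.96

∠QSD = 49.1° gives SD at -127.1° from the x-axis; with |SD| = 15.6, D = (6.289, 16.15). ∠SDF = 37.3° gives DF at 15.60° from the x-axis; with |DF| = 20.6, F = (26.13, 21.69). Then |TF| = |F − T| = 33.96.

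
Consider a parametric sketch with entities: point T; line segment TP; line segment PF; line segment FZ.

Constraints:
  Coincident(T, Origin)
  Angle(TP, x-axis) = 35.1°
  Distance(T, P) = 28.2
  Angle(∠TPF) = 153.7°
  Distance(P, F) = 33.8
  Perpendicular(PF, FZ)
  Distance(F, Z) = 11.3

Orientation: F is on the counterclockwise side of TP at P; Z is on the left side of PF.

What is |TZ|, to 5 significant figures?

59.093

∠TPF = 153.7°, so PF runs at 35.1° + (180° − 153.7°) = 61.400° from the x-axis; with |PF| = 33.8, F = P + 33.8·(cos 61.400°, sin 61.400°) = (39.252, 45.891). PF ⟂ FZ; with |FZ| = 11.3 on the left of PF, Z = F + 11.3·(-0.87798, 0.47869) = (29.330, 51.300). Then |TZ| = |Z − T| = 59.093.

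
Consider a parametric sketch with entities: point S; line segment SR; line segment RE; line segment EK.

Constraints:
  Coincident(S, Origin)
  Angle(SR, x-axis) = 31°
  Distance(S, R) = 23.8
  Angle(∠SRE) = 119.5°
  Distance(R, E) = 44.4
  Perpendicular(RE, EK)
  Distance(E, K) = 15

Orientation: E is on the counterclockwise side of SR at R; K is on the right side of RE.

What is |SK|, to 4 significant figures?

66.52

∠SRE = 119.5°, so RE runs at 31.0° + (180° − 119.5°) = 91.50° from the x-axis; with |RE| = 44.4, E = R + 44.4·(cos 91.50°, sin 91.50°) = (19.24, 56.64). RE ⟂ EK; with |EK| = 15.0 on the right of RE, K = E + 15.0·(0.9997, 0.02618) = (34.23, 57.04). Then |SK| = |K − S| = 66.52.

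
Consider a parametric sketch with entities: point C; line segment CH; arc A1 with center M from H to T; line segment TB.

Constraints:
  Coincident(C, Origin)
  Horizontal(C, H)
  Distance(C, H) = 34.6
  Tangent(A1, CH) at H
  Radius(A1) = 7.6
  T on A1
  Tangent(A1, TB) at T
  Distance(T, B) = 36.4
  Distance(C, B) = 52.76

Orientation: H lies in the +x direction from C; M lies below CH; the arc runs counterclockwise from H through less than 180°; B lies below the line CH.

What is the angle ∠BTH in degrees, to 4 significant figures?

133.7°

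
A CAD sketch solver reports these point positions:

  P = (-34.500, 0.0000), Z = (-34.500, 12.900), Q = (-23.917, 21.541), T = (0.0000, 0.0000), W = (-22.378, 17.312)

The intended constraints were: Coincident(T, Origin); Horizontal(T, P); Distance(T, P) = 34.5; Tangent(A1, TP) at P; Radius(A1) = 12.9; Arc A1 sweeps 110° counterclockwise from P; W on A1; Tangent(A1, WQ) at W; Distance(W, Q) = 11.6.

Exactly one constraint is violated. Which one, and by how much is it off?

Distance(W, Q) = 11.6 — off by 7.10.

T = (0.00, 0.00) ✓; T.y = 0.00, P.y = 0.00 ✓; |TP| = 34.50 ✓; ∠(ZP, PT) = 90.00° ✓; |ZP| = 12.90 ✓; bearing(Z→W) − bearing(Z→P) = 110.0° ✓; |ZW| = 12.90 ✓; ∠(ZW, WQ) = 90.00° ✓; |WQ| = 4.500 ✗.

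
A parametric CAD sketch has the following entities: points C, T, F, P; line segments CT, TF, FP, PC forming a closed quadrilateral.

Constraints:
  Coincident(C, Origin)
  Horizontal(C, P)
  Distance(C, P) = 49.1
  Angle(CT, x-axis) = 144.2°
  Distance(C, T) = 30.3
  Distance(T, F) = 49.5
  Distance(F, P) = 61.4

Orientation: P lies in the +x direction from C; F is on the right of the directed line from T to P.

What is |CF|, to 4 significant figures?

28.52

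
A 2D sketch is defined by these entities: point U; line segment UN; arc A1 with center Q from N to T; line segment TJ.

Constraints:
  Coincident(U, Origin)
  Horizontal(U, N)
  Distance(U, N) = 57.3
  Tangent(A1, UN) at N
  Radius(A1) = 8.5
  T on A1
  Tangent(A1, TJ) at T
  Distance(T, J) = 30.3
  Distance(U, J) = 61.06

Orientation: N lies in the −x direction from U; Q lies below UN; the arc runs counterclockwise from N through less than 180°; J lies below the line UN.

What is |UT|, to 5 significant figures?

65.705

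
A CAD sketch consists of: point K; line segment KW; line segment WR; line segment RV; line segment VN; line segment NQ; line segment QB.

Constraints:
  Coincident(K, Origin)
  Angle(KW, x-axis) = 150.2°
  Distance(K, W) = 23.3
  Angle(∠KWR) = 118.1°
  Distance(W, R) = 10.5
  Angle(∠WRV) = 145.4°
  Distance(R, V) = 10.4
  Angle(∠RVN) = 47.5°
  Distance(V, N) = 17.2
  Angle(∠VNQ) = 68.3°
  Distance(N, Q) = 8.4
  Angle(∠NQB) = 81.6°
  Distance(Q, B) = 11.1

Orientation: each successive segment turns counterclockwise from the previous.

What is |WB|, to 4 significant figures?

14.95

∠VNQ = 68.3° gives NQ at 130.9° from the x-axis; with |NQ| = 8.4, Q = (-22.48, 8.454). ∠NQB = 81.6° gives QB at -130.7° from the x-axis; with |QB| = 11.1, B = (-29.72, 0.03835). Then |WB| = |B − W| = 14.95.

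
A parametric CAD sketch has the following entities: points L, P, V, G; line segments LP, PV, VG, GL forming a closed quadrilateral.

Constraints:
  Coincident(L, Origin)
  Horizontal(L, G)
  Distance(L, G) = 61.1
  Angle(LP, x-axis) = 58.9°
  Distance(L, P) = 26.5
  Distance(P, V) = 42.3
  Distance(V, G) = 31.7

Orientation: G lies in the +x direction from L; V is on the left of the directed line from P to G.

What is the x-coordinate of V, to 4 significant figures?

55.14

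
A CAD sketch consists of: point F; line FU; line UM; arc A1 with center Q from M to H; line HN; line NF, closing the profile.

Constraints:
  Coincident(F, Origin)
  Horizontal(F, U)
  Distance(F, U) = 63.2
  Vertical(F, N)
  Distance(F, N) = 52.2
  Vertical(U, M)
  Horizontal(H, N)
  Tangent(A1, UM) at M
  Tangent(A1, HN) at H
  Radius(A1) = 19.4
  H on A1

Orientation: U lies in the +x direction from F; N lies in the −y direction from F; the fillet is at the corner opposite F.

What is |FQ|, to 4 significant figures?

54.72

F is at the origin; F and U share the same y with |FU| = 63.2 and U on the +x side, so U = (63.20, 0.000). FN is vertical with |FN| = 52.2 and N on the −y side, so N = (0.000, -52.20). The virtual corner opposite F is at (63.20, -52.20). Since A1 is tangent to UM there, QM ⟂ UM and since A1 is tangent to HN there, QH ⟂ HN, with radius 19.4, so the center Q sits 19.4 in from both sides at Q = (43.80, -32.80). Then |FQ| = |Q − F| = 54.72.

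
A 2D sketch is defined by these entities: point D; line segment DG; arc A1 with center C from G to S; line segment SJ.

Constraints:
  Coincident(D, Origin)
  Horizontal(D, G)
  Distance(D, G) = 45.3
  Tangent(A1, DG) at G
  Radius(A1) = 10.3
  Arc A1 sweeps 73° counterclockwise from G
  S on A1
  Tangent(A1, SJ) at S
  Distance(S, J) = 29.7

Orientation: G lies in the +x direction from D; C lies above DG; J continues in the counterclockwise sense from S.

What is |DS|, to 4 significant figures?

55.63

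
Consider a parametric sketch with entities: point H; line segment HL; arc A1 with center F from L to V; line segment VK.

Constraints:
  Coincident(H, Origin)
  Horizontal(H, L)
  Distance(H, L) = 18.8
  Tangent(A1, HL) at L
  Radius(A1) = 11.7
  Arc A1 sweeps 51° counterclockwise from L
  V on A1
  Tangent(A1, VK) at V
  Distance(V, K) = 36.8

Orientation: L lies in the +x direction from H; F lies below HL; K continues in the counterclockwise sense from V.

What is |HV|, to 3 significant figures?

10.6

The tangent condition forces FL to be normal to HL, so F = L + (0, -11.7) = (18.8, -11.7). On A1, L sits at bearing 90° from F; a 51° counterclockwise sweep puts V at bearing 141°, so V = F + 11.7·(cos 141°, sin 141°) = (9.71, -4.34). Then |HV| = |V − H| = 10.6.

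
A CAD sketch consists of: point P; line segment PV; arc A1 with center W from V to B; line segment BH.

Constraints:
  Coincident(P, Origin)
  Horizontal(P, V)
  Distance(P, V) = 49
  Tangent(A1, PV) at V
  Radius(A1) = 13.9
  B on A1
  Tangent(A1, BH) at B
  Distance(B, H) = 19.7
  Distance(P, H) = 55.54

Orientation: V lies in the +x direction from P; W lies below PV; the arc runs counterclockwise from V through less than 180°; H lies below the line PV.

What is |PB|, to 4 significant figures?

40.01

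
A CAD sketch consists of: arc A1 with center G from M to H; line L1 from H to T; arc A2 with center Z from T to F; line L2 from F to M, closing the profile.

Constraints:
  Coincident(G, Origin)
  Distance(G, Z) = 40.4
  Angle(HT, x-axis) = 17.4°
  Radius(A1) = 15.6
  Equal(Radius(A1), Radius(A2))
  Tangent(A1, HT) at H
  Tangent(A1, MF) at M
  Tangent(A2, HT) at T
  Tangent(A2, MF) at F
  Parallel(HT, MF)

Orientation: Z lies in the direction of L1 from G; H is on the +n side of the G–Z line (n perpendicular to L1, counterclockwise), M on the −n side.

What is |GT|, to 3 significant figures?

43.3

The slot axis is L1's direction at 17.4°, so u = (cos 17.4°, sin 17.4°) = (0.954, 0.299) and n = (−sin 17.4°, cos 17.4°) = (-0.299, 0.954). G is at the origin and Z lies 40.4 along u from G, so Z = 40.4·u = (38.6, 12.1). Tangency of A1 to both parallel lines with radius 15.6 puts H and M at G ± 15.6·n: H = (-4.67, 14.9), M = (4.67, -14.9). Equal radii place T and F the same way about Z: T = Z + 15.6·n = (33.9, 27.0), F = Z − 15.6·n = (43.2, -2.80). Then |GT| = |T − G| = 43.3.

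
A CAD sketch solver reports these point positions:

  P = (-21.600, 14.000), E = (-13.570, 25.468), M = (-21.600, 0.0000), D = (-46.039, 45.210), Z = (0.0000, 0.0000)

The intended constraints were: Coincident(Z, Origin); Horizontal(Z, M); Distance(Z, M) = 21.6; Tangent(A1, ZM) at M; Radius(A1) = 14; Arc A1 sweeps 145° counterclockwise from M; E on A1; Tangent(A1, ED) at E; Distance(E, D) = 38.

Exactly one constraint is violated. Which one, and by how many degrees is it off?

Tangent(A1, ED) at E — off by 3.70°.

Z = (0.00, 0.00) ✓; Z.y = 0.00, M.y = 0.00 ✓; |ZM| = 21.60 ✓; ∠(PM, MZ) = 90.00° ✓; |PM| = 14.00 ✓; bearing(P→E) − bearing(P→M) = 145.0° ✓; |PE| = 14.00 ✓; ∠(PE, ED) = 86.30° ✗; |ED| = 38.00 ✓.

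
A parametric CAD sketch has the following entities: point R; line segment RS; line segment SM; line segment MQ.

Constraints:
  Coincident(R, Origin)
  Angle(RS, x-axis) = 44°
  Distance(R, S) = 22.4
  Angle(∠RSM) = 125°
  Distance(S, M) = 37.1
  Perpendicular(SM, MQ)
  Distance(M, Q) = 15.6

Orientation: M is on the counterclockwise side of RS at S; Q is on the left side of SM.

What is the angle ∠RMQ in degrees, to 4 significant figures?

69.83°

∠RSM = 125.0°, so SM runs at 44.0° + (180° − 125.0°) = 99.00° from the x-axis; with |SM| = 37.1, M = S + 37.1·(cos 99.00°, sin 99.00°) = (10.31, 52.20). The perpendicularity gives MQ at right angles to SM; with |MQ| = 15.6 on the left of SM, Q = M + 15.6·(-0.9877, -0.1564) = (-5.098, 49.76). Then cos ∠RMQ = MR·MQ / (|MR||MQ|), giving 69.83°.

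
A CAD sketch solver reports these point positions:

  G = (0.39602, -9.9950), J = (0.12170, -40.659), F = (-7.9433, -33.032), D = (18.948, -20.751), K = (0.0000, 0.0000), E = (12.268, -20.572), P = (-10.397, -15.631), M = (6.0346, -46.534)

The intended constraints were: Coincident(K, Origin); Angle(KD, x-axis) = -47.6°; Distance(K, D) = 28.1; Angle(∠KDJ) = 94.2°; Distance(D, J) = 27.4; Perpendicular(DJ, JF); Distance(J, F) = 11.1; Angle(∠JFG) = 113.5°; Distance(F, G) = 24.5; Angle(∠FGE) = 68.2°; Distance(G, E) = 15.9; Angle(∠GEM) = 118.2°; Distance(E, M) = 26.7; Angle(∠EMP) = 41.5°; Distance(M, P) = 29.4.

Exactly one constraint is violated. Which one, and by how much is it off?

Distance(M, P) = 29.4 — off by 5.60.

K = (0.00, 0.00) ✓; KD at -47.60° ✓; |KD| = 28.10 ✓; ∠KDJ = 94.20° ✓; |DJ| = 27.40 ✓; ∠(DJ, JF) = 90.00° ✓; |JF| = 11.10 ✓; ∠JFG = 113.5° ✓; |FG| = 24.50 ✓; ∠FGE = 68.20° ✓; |GE| = 15.90 ✓; ∠GEM = 118.2° ✓; |EM| = 26.70 ✓; ∠EMP = 41.50° ✓; |MP| = 35.00 ✗.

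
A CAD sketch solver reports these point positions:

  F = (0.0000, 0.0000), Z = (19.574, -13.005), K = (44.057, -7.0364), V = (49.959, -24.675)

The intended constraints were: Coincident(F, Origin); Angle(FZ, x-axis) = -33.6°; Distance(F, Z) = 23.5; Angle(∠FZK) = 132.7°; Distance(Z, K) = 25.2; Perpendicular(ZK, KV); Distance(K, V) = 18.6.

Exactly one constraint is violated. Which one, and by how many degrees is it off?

Perpendicular(ZK, KV) — off by 4.80°.

F = (0.00, 0.00) ✓; FZ at -33.60° ✓; |FZ| = 23.50 ✓; ∠FZK = 132.7° ✓; |ZK| = 25.20 ✓; ∠(ZK, KV) = 85.20° ✗; |KV| = 18.60 ✓.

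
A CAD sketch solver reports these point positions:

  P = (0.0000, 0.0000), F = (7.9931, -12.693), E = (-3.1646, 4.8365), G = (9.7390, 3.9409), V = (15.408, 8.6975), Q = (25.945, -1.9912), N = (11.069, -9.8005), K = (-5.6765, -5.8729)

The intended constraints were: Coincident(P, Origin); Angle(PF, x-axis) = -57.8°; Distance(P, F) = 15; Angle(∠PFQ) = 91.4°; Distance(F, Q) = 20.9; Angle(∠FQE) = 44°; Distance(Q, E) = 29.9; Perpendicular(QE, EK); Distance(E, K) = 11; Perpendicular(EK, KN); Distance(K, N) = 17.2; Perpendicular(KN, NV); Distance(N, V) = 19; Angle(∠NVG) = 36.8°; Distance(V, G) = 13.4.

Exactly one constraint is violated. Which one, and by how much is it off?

Distance(V, G) = 13.4 — off by 6.00.

P = (0.00, 0.00) ✓; PF at -57.80° ✓; |PF| = 15.00 ✓; ∠PFQ = 91.40° ✓; |FQ| = 20.90 ✓; ∠FQE = 44.00° ✓; |QE| = 29.90 ✓; ∠(QE, EK) = 90.00° ✓; |EK| = 11.00 ✓; ∠(EK, KN) = 90.00° ✓; |KN| = 17.20 ✓; ∠(KN, NV) = 90.00° ✓; |NV| = 19.00 ✓; ∠NVG = 36.80° ✓; |VG| = 7.400 ✗.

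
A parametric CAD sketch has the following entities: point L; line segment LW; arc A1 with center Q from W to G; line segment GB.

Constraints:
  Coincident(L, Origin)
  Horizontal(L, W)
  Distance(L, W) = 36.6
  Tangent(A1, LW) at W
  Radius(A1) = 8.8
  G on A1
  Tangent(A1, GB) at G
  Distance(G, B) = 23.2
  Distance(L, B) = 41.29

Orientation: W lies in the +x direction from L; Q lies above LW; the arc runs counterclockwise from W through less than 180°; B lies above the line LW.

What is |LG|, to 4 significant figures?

45.42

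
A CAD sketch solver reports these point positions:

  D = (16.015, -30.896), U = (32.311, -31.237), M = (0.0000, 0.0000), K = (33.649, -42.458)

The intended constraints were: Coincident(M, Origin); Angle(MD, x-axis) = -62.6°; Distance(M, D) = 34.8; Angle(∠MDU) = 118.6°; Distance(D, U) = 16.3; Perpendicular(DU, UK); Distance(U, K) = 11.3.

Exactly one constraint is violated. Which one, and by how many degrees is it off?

Perpendicular(DU, UK) — off by 8.00°.

M = (0.00, 0.00) ✓; MD at -62.60° ✓; |MD| = 34.80 ✓; ∠MDU = 118.6° ✓; |DU| = 16.30 ✓; ∠(DU, UK) = 82.00° ✗; |UK| = 11.30 ✓.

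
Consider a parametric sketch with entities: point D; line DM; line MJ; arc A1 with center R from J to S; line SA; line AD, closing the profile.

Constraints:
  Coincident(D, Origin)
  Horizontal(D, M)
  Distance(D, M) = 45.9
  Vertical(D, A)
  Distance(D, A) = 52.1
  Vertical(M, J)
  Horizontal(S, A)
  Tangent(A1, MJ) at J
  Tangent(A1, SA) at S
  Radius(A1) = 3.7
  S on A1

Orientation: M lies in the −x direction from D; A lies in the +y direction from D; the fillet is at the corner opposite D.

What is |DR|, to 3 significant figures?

64.2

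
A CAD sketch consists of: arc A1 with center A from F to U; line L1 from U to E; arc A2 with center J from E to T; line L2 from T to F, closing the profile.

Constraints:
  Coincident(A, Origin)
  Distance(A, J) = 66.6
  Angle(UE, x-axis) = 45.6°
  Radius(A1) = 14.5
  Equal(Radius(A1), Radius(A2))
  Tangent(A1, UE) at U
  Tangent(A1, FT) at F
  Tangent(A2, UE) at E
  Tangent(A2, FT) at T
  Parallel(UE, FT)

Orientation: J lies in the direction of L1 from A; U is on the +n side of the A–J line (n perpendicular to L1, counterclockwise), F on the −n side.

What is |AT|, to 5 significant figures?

68.160

Tangency of A1 to both parallel lines with radius 14.5 puts U and F at A ± 14.5·n: U = (-10.360, 10.145), F = (10.360, -10.145). Equal radii place E and T the same way about J: E = J + 14.5·n = (36.238, 57.729), T = J − 14.5·n = (56.957, 37.439). Then |AT| = |T − A| = 68.160.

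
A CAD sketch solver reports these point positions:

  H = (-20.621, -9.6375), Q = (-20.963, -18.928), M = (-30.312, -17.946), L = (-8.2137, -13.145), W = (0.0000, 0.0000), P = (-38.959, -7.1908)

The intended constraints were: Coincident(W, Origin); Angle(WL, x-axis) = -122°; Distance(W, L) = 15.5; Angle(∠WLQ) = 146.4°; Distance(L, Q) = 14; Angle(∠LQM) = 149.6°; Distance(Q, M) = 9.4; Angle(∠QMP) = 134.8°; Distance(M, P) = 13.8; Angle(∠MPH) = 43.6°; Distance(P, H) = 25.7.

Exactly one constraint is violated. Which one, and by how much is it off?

Distance(P, H) = 25.7 — off by 7.20.

W = (0.00, 0.00) ✓; WL at -122.0° ✓; |WL| = 15.50 ✓; ∠WLQ = 146.4° ✓; |LQ| = 14.00 ✓; ∠LQM = 149.6° ✓; |QM| = 9.400 ✓; ∠QMP = 134.8° ✓; |MP| = 13.80 ✓; ∠MPH = 43.60° ✓; |PH| = 18.50 ✗.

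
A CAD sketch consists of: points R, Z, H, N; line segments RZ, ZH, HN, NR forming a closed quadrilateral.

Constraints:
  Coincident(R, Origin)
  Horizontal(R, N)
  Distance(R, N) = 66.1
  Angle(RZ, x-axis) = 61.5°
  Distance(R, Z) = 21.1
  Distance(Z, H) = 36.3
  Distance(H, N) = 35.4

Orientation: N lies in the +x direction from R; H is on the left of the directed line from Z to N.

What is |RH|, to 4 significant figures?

53.22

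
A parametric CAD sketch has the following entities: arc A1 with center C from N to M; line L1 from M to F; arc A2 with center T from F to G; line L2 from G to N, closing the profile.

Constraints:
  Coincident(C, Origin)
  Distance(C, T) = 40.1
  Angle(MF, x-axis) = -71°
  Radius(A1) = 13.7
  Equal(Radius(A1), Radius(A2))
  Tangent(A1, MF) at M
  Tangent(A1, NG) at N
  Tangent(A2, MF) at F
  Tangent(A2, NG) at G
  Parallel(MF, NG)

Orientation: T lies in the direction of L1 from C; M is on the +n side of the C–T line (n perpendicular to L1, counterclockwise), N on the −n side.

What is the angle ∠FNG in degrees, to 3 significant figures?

34.3°

The slot axis is L1's direction at -71.0°, so u = (cos -71.0°, sin -71.0°) = (0.326, -0.946) and n = (−sin -71.0°, cos -71.0°) = (0.946, 0.326). C is at the origin and T lies 40.1 along u from C, so T = 40.1·u = (13.1, -37.9). Tangency of A1 to both parallel lines with radius 13.7 puts M and N at C ± 13.7·n: M = (13.0, 4.46), N = (-13.0, -4.46). Equal radii place F and G the same way about T: F = T + 13.7·n = (26.0, -33.5), G = T − 13.7·n = (0.102, -42.4). Then cos ∠FNG = NF·NG / (|NF||NG|), giving 34.3°.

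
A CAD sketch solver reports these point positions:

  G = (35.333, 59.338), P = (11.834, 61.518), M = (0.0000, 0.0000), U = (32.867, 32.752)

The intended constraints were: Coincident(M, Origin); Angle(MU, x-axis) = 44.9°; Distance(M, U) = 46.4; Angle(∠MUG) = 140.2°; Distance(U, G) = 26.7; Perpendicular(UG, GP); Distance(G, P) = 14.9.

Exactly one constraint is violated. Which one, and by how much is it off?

Distance(G, P) = 14.9 — off by 8.70.

M = (0.00, 0.00) ✓; MU at 44.90° ✓; |MU| = 46.40 ✓; ∠MUG = 140.2° ✓; |UG| = 26.70 ✓; ∠(UG, GP) = 90.00° ✓; |GP| = 23.60 ✗.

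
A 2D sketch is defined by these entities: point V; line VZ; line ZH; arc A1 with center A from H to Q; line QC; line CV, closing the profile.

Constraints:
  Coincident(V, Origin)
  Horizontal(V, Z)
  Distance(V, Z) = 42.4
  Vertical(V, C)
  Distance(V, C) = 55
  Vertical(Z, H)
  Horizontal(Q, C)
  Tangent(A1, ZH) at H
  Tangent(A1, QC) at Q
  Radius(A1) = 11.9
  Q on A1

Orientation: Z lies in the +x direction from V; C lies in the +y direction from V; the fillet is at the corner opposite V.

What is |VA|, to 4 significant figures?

52.80

V is at the origin; V and Z share the same y with |VZ| = 42.4 and Z on the +x side, so Z = (42.40, 0.000). V and C share the same x with |VC| = 55.0 and C on the +y side, so C = (0.000, 55.00). The virtual corner opposite V is at (42.40, 55.00). Since A1 is tangent to ZH there, AH ⟂ ZH and tangency of A1 to QC means the radius AQ is perpendicular to QC, with radius 11.9, so the center A sits 11.9 in from both sides at A = (30.50, 43.10). Then |VA| = |A − V| = 52.80.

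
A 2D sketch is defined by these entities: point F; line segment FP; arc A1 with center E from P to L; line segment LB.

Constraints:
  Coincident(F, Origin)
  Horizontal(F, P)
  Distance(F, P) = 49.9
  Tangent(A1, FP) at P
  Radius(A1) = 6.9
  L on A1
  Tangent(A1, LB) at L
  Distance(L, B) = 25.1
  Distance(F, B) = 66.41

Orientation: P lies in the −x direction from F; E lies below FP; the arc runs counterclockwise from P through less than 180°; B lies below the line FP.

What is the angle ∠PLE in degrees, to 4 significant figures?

46.93°

Checks: |EL| = 6.900 ✓; ∠(EL, LB) = 90.00° ✓; |LB| = 25.10 ✓; |FB| = 66.41 ✓.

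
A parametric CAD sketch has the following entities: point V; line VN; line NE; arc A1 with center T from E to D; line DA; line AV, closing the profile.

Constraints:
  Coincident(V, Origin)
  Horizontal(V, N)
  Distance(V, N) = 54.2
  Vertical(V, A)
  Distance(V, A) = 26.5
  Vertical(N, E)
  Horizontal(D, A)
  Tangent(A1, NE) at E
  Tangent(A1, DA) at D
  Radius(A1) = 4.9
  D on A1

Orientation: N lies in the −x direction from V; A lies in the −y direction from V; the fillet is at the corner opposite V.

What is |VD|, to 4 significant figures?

55.97

V is at the origin; V and N share the same y with |VN| = 54.2 and N on the −x side, so N = (-54.20, 0.000). V and A share the same x with |VA| = 26.5 and A on the −y side, so A = (0.000, -26.50). The virtual corner opposite V is at (-54.20, -26.50). Since A1 is tangent to NE there, TE ⟂ NE and tangency of A1 to DA means the radius TD is perpendicular to DA, with radius 4.9, so the center T sits 4.9 in from both sides at T = (-49.30, -21.60). That places the tangent points at E = (-54.20, -21.60) on NE and D = (-49.30, -26.50) on DA. Then |VD| = |D − V| = 55.97.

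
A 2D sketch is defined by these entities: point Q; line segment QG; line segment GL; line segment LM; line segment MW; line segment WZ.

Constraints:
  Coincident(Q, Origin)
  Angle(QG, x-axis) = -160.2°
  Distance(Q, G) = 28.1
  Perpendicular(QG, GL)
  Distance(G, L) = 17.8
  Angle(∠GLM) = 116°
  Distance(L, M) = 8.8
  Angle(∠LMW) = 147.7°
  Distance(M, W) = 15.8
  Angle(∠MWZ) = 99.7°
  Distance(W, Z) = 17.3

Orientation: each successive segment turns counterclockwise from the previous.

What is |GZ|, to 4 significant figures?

24.78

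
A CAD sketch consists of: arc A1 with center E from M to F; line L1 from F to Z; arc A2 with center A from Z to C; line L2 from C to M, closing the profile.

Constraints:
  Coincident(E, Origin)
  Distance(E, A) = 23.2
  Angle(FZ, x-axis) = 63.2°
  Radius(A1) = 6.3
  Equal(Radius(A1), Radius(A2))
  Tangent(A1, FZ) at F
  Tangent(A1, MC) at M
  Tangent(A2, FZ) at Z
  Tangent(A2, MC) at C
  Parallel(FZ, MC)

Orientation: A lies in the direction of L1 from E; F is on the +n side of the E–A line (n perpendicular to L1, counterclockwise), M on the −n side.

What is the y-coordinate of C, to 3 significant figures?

17.9

Tangency of A1 to both parallel lines with radius 6.3 puts F and M at E ± 6.3·n: F = (-5.62, 2.84), M = (5.62, -2.84). Equal radii place Z and C the same way about A: Z = A + 6.3·n = (4.84, 23.5), C = A − 6.3·n = (16.1, 17.9). So C.y = 17.9.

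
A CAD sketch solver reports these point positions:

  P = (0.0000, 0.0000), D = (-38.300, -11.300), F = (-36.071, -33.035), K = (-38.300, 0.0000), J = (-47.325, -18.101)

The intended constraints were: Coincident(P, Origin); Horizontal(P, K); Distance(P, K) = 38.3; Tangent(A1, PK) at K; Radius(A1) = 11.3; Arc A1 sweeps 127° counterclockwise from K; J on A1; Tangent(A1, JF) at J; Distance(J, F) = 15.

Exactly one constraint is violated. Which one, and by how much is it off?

Distance(J, F) = 15 — off by 3.70.

P = (0.00, 0.00) ✓; P.y = 0.00, K.y = 0.00 ✓; |PK| = 38.30 ✓; ∠(DK, KP) = 90.00° ✓; |DK| = 11.30 ✓; bearing(D→J) − bearing(D→K) = 127.0° ✓; |DJ| = 11.30 ✓; ∠(DJ, JF) = 90.00° ✓; |JF| = 18.70 ✗.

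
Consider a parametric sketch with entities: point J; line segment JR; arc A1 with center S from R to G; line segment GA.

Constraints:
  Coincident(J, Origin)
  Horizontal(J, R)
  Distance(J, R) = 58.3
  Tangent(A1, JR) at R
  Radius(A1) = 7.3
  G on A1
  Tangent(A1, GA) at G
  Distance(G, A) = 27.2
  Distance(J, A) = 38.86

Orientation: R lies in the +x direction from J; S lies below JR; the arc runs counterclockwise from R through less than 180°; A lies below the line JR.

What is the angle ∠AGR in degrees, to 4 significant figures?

158.9°

J is at the origin; JR is horizontal with |JR| = 58.3 and R on the +x side, so R = (58.30, 0.000). The tangent condition forces SR to be normal to JR, so S = R + (0, -7.3) = (58.30, -7.300). Since SG ⟂ GA (tangency), |SA| = √(7.3² + 27.2²) = 28.16 regardless of where G sits on A1. So A lies on both circle(J, 38.86) and circle(S, 28.16); the below-JR intersection is A = (33.23, -20.14). G is the foot of the tangent from A: G = (53.40, -1.887).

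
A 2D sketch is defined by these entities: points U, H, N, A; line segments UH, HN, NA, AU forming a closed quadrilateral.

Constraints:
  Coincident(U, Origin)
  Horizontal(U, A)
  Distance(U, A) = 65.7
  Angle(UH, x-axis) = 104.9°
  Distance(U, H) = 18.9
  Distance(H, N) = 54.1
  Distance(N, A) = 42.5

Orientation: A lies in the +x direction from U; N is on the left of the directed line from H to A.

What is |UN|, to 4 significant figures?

59.12

Checks: |HN| = 54.10 ✓; |NA| = 42.50 ✓.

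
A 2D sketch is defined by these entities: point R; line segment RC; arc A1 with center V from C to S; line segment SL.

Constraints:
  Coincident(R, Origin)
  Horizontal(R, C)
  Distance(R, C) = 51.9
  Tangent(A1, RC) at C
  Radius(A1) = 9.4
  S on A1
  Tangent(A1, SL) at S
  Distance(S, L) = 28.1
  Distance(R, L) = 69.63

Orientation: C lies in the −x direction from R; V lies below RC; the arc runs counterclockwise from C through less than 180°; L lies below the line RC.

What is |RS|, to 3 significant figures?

62.1

Checks: |VS| = 9.400 ✓; ∠(VS, SL) = 90.00° ✓; |SL| = 28.10 ✓; |RL| = 69.63 ✓.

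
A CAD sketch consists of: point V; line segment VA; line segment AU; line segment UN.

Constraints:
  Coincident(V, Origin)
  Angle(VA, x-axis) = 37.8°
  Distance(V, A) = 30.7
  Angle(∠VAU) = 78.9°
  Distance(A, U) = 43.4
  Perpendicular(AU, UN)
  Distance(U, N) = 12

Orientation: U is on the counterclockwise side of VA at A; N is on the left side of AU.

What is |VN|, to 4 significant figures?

41.64

∠VAU = 78.9°, so AU runs at 37.8° + (180° − 78.9°) = 138.9° from the x-axis; with |AU| = 43.4, U = A + 43.4·(cos 138.9°, sin 138.9°) = (-8.447, 47.35). AU is perpendicular to UN; with |UN| = 12.0 on the left of AU, N = U + 12.0·(-0.6574, -0.7536) = (-16.34, 38.30). Then |VN| = |N − V| = 41.64.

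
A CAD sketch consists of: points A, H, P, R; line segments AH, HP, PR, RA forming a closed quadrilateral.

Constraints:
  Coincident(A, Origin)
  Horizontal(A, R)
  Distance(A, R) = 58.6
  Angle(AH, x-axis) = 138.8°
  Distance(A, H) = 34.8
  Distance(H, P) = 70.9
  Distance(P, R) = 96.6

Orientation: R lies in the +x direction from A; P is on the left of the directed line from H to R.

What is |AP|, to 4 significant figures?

84.32

Checks: |HP| = 70.90 ✓; |PR| = 96.60 ✓.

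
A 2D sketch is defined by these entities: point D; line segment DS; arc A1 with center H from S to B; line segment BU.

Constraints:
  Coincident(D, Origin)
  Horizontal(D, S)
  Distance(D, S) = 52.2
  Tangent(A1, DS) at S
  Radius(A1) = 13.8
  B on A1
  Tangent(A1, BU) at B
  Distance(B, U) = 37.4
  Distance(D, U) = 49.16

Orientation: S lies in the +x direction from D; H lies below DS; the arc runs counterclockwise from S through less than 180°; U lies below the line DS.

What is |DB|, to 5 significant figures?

40.409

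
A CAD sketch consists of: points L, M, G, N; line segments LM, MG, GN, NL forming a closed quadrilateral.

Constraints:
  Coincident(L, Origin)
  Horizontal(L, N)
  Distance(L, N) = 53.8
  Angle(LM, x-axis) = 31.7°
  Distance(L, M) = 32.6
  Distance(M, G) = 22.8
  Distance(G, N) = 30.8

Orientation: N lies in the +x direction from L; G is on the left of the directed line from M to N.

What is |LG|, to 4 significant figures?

55.39

Checks: |MG| = 22.80 ✓; |GN| = 30.80 ✓.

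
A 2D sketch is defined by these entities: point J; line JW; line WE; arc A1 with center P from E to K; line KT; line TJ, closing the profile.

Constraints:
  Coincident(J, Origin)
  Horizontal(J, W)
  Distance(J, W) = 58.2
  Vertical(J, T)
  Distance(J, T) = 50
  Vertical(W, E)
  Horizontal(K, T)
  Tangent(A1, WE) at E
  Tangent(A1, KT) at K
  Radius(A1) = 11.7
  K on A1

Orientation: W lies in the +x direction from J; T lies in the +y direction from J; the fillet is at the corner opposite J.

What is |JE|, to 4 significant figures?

69.67

The virtual corner opposite J is at (58.20, 50.00). Since A1 is tangent to WE there, PE ⟂ WE and A1 meets KT tangentially, so PK is at right angles to KT, with radius 11.7, so the center P sits 11.7 in from both sides at P = (46.50, 38.30). That places the tangent points at E = (58.20, 38.30) on WE and K = (46.50, 50.00) on KT. Then |JE| = |E − J| = 69.67.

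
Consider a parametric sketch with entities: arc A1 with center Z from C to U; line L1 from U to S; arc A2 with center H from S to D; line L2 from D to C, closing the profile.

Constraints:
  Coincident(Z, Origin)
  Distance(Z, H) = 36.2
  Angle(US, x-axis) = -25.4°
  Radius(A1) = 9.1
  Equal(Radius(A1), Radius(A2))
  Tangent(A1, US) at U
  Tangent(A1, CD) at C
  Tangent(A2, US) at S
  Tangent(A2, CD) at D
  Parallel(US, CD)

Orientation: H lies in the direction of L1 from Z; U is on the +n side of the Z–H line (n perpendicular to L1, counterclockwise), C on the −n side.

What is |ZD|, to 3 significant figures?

37.3

Tangency of A1 to both parallel lines with radius 9.1 puts U and C at Z ± 9.1·n: U = (3.90, 8.22), C = (-3.90, -8.22). Equal radii place S and D the same way about H: S = H + 9.1·n = (36.6, -7.31), D = H − 9.1·n = (28.8, -23.7). Then |ZD| = |D − Z| = 37.3.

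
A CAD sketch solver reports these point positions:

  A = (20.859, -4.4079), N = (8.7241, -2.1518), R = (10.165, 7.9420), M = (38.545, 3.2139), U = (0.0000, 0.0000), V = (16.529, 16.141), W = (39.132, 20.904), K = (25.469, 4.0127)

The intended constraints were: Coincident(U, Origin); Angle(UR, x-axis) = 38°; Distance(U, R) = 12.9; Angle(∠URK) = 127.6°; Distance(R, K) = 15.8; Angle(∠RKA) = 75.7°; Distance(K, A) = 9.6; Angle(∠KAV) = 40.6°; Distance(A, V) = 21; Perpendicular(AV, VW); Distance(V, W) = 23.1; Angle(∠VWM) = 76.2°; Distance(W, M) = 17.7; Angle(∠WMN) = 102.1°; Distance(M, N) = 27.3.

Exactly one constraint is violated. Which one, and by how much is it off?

Distance(M, N) = 27.3 — off by 3.00.

U = (0.00, 0.00) ✓; UR at 38.00° ✓; |UR| = 12.90 ✓; ∠URK = 127.6° ✓; |RK| = 15.80 ✓; ∠RKA = 75.70° ✓; |KA| = 9.600 ✓; ∠KAV = 40.60° ✓; |AV| = 21.00 ✓; ∠(AV, VW) = 90.00° ✓; |VW| = 23.10 ✓; ∠VWM = 76.20° ✓; |WM| = 17.70 ✓; ∠WMN = 102.1° ✓; |MN| = 30.30 ✗.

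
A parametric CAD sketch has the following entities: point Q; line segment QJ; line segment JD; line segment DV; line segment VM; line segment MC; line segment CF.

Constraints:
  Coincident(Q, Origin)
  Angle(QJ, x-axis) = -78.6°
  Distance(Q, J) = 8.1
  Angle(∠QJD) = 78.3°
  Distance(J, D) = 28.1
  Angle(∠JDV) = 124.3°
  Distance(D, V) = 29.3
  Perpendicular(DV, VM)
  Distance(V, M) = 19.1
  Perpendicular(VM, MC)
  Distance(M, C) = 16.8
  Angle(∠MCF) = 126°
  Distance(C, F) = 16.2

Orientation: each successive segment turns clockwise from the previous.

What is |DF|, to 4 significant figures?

6.693

Q is at the origin; QJ runs at -78.6° with length 8.1, so J = (1.601, -7.940). ∠QJD = 78.3° gives JD at 179.7° from the x-axis; with |JD| = 28.1, D = (-26.50, -7.793). ∠JDV = 124.3° gives DV at 124.0° from the x-axis; with |DV| = 29.3, V = (-42.88, 16.50). DV ⟂ VM, so VM runs at 34.00°; with |VM| = 19.1, M = (-27.05, 27.18). The perpendicularity gives MC at right angles to VM, so MC runs at -56.00°; with |MC| = 16.8, C = (-17.65, 13.25). ∠MCF = 126.0° gives CF at -110.0° from the x-axis; with |CF| = 16.2, F = (-23.19, -1.973). Then |DF| = |F − D| = 6.693.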